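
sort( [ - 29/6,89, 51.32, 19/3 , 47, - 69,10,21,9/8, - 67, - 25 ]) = [ - 69, -67, - 25, - 29/6,9/8,19/3,10, 21 , 47,51.32,89] 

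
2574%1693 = 881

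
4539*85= 385815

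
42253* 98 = 4140794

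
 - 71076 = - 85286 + 14210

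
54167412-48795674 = 5371738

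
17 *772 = 13124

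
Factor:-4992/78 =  - 2^6= - 64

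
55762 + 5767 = 61529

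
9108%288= 180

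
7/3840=7/3840=0.00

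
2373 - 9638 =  - 7265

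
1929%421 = 245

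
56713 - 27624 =29089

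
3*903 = 2709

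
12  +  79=91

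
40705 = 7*5815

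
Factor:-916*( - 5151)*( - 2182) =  - 2^3*3^1*17^1*101^1*229^1*1091^1 = - 10295365512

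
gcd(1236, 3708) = 1236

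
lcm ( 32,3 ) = 96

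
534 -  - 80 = 614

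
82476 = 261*316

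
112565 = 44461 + 68104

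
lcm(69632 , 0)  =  0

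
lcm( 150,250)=750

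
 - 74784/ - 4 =18696/1 =18696.00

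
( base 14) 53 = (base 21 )3a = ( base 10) 73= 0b1001001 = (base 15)4d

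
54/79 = 54/79 = 0.68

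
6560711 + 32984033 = 39544744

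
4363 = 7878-3515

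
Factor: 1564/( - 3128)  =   - 2^(-1) = - 1/2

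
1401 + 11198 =12599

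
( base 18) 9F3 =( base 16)c75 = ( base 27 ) 4A3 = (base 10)3189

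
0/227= 0 = 0.00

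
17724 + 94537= 112261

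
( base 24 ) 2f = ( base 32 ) 1v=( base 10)63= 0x3F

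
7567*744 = 5629848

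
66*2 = 132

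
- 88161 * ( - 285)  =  25125885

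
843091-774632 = 68459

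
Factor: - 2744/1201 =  - 2^3*7^3*1201^(-1 ) 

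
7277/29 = 7277/29=250.93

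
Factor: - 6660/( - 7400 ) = 9/10 = 2^( - 1)*3^2*5^(-1) 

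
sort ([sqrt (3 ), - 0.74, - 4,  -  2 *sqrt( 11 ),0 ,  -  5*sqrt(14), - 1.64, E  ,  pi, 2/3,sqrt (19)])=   [ - 5* sqrt(14 ), - 2 * sqrt( 11 ),  -  4,  -  1.64, - 0.74,0, 2/3 , sqrt ( 3), E,pi,  sqrt( 19 ) ] 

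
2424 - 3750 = - 1326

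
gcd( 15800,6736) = 8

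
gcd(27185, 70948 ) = 1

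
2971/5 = 594 + 1/5=594.20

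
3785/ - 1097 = - 4+603/1097 = - 3.45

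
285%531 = 285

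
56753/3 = 18917 + 2/3 = 18917.67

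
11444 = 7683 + 3761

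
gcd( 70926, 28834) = 2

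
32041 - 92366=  - 60325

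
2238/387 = 746/129 =5.78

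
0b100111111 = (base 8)477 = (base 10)319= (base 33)9M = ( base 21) F4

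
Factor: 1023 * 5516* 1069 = 2^2*3^1*7^1*11^1*31^1*197^1*1069^1 = 6032225892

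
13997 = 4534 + 9463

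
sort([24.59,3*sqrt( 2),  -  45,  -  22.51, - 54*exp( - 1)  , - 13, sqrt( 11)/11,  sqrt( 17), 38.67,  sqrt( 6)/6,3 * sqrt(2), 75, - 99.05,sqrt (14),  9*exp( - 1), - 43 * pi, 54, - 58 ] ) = [ - 43*pi, - 99.05,-58, - 45, - 22.51, - 54*exp( - 1), - 13,sqrt( 11 )/11, sqrt ( 6 )/6,9*exp( - 1),  sqrt( 14),  sqrt( 17), 3*sqrt( 2),3*sqrt( 2 ),  24.59 , 38.67,54,75]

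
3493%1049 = 346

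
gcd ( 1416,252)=12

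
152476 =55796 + 96680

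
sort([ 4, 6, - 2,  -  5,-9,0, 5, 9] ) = [ - 9, -5, - 2, 0,4,5, 6, 9] 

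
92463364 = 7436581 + 85026783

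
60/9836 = 15/2459= 0.01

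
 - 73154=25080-98234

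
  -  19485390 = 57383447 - 76868837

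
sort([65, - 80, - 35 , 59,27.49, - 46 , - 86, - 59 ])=[ - 86, - 80,-59,-46, - 35,27.49, 59,65]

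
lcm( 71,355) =355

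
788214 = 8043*98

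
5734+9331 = 15065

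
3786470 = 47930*79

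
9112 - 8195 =917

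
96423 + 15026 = 111449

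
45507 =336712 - 291205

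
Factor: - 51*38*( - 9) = 17442=   2^1*3^3*17^1*19^1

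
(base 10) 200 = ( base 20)A0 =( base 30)6k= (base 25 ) 80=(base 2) 11001000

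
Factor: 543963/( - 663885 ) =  - 181321/221295 = -3^( - 1) *5^ ( - 1)*7^1*14753^ (-1)*25903^1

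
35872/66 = 17936/33 = 543.52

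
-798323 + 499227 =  - 299096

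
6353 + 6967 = 13320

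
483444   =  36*13429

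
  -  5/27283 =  -1 + 27278/27283=- 0.00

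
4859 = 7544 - 2685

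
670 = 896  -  226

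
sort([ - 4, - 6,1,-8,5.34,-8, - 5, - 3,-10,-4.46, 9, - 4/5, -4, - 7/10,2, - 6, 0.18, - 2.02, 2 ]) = [ - 10 ,  -  8, - 8, -6, - 6,- 5, - 4.46,-4, - 4, - 3, - 2.02, -4/5, - 7/10, 0.18,  1,2,2, 5.34,9]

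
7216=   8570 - 1354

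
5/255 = 1/51 = 0.02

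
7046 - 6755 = 291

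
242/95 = 2 + 52/95= 2.55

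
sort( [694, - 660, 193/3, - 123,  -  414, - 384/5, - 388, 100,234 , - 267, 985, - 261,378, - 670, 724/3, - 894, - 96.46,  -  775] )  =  [-894, - 775, - 670, - 660, - 414 , - 388, - 267,-261, - 123, - 96.46, - 384/5,193/3,100, 234,724/3, 378, 694, 985] 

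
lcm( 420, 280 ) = 840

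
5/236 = 5/236 = 0.02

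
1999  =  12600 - 10601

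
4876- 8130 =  - 3254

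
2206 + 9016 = 11222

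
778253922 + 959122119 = 1737376041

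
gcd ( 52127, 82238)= 1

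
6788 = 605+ 6183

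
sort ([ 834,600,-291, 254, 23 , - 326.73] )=[-326.73,  -  291,  23,254,600,  834 ] 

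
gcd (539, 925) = 1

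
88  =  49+39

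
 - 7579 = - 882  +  -6697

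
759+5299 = 6058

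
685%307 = 71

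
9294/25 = 9294/25 = 371.76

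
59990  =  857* 70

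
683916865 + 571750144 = 1255667009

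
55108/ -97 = -569+85/97 = - 568.12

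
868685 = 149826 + 718859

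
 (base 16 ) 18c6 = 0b1100011000110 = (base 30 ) 71C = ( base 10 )6342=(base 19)HAF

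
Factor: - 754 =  - 2^1 * 13^1* 29^1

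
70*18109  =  1267630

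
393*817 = 321081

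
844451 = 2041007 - 1196556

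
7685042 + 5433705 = 13118747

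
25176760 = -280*( - 89917 )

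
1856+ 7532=9388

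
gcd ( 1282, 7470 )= 2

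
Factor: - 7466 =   -  2^1*3733^1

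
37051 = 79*469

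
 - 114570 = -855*134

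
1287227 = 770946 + 516281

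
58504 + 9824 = 68328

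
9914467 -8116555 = 1797912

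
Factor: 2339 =2339^1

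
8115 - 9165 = - 1050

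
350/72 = 175/36 = 4.86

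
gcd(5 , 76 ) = 1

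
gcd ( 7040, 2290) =10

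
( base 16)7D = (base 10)125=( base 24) 55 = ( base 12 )A5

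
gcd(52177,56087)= 1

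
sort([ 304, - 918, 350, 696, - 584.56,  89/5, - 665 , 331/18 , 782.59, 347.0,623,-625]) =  [ - 918  ,-665, - 625, - 584.56,89/5,331/18, 304, 347.0, 350,  623, 696,782.59]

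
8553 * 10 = 85530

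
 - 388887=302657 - 691544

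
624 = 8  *78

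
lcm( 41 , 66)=2706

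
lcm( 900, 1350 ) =2700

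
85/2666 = 85/2666 = 0.03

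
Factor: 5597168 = 2^4 * 353^1*991^1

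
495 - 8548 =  -8053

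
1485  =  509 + 976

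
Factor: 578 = 2^1*17^2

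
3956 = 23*172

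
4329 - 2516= 1813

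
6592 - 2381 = 4211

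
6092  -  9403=-3311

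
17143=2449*7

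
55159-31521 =23638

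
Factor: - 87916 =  - 2^2*31^1  *  709^1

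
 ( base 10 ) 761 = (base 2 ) 1011111001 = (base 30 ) PB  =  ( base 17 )2ad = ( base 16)2F9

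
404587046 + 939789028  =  1344376074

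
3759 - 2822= 937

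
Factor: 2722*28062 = 2^2*3^2*1361^1*1559^1 = 76384764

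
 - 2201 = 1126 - 3327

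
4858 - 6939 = - 2081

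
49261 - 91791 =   -  42530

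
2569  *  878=2255582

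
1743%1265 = 478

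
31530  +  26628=58158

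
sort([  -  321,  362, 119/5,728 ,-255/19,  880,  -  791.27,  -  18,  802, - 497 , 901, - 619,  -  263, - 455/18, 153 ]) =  [  -  791.27,-619 , -497, - 321 ,-263, - 455/18, - 18, - 255/19, 119/5, 153, 362, 728, 802  ,  880, 901] 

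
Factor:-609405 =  - 3^1 * 5^1*40627^1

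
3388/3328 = 1+15/832 = 1.02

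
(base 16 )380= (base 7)2420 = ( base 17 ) 31c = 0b1110000000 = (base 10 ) 896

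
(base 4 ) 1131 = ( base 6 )233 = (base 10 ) 93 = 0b1011101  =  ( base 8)135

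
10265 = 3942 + 6323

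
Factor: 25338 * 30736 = 778788768  =  2^5*3^1 * 17^1*41^1 *103^1 * 113^1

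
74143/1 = 74143= 74143.00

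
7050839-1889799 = 5161040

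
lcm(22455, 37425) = 112275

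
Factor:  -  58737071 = -58737071^1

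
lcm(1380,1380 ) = 1380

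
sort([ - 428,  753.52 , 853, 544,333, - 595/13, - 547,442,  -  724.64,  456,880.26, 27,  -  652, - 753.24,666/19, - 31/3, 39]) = [ - 753.24, - 724.64, - 652, - 547, - 428,-595/13 , - 31/3,  27, 666/19,39, 333,442,456,544,753.52,853,880.26]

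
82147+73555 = 155702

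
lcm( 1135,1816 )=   9080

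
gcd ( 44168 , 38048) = 8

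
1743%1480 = 263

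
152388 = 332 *459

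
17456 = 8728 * 2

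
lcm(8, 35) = 280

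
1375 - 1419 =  - 44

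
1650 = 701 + 949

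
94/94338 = 47/47169 =0.00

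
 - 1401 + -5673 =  - 7074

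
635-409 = 226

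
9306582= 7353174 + 1953408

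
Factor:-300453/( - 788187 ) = 100151/262729 = 23^( - 1)*11423^( - 1) * 100151^1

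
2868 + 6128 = 8996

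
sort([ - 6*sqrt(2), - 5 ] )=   [ - 6*sqrt(2), - 5 ] 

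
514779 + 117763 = 632542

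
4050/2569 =1 + 1481/2569=1.58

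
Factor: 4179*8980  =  37527420 = 2^2*3^1*  5^1*7^1*199^1*449^1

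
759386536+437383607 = 1196770143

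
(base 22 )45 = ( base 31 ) 30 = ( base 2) 1011101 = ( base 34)2P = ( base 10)93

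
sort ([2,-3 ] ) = [-3, 2 ] 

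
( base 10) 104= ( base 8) 150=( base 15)6e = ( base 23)4C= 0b1101000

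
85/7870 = 17/1574  =  0.01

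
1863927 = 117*15931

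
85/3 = 85/3 = 28.33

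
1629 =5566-3937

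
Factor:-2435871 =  - 3^1*811957^1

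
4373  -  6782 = -2409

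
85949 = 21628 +64321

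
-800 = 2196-2996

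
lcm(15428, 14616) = 277704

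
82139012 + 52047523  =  134186535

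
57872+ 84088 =141960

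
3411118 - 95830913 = - 92419795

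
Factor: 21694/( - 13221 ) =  - 2^1*3^( - 2 )*13^( - 1)*113^( - 1 )*10847^1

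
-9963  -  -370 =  - 9593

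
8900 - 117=8783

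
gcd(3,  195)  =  3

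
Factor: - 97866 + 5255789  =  41^1  *  125803^1 = 5157923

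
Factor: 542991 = 3^1*47^1 * 3851^1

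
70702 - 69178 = 1524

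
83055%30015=23025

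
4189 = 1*4189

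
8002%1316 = 106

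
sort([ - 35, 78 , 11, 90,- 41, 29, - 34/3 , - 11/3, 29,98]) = [-41,-35,-34/3, -11/3, 11, 29, 29, 78,90, 98]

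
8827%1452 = 115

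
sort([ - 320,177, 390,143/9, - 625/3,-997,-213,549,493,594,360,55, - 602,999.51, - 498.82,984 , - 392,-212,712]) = [ - 997, - 602, - 498.82, - 392,  -  320, - 213, - 212,-625/3,143/9,55, 177, 360,390,493, 549, 594,712, 984,999.51]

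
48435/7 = 48435/7 = 6919.29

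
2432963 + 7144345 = 9577308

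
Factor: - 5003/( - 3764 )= 2^( - 2)*941^(-1)*5003^1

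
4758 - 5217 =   -  459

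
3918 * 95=372210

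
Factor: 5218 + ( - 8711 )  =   - 7^1 * 499^1 = - 3493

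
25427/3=25427/3 = 8475.67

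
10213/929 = 10213/929 = 10.99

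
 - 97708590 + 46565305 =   -  51143285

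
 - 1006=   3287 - 4293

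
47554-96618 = -49064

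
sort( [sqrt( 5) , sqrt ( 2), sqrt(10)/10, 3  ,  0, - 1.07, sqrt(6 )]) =[  -  1.07,  0, sqrt ( 10 )/10,sqrt(2), sqrt(5), sqrt(6) , 3]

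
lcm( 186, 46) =4278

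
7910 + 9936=17846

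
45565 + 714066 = 759631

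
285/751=285/751  =  0.38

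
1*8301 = 8301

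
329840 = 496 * 665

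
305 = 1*305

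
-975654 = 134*( - 7281)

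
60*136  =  8160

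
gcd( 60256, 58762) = 2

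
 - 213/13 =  - 17 + 8/13 = - 16.38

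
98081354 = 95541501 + 2539853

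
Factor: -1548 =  - 2^2*3^2*43^1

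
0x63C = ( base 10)1596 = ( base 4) 120330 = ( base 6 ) 11220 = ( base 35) 1al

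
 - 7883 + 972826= 964943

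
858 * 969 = 831402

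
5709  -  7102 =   -  1393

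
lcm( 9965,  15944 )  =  79720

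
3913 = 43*91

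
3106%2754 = 352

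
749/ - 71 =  - 749/71 = -10.55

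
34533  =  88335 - 53802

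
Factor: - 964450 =-2^1* 5^2* 19289^1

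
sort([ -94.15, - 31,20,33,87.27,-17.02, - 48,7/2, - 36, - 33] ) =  [ - 94.15, - 48, - 36 ,- 33, - 31, - 17.02,7/2,  20, 33,87.27]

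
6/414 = 1/69  =  0.01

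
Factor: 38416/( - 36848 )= - 49/47 =- 7^2*47^ ( - 1)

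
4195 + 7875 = 12070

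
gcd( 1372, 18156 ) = 4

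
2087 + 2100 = 4187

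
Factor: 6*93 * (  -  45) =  - 25110 =-2^1*3^4*5^1*31^1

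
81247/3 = 27082 + 1/3= 27082.33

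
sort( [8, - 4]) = [ - 4,8 ] 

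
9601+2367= 11968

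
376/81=4+52/81 = 4.64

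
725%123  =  110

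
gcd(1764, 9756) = 36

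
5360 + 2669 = 8029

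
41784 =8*5223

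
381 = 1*381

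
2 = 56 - 54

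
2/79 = 2/79  =  0.03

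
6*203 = 1218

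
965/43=22 + 19/43 =22.44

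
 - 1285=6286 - 7571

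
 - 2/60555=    - 2/60555 = - 0.00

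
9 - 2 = 7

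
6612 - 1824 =4788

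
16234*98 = 1590932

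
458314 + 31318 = 489632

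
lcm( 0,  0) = 0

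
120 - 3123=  - 3003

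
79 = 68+11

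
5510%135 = 110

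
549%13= 3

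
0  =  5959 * 0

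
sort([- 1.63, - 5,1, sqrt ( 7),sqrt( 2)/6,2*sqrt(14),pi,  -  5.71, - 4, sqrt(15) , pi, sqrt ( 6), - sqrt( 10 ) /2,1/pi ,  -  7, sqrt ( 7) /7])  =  [  -  7,-5.71, -5, - 4, - 1.63,-sqrt( 10)/2,sqrt(2 ) /6,  1/pi, sqrt ( 7)/7,1,sqrt(6), sqrt(7),pi,pi,sqrt(15),  2*sqrt(14)]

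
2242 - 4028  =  -1786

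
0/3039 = 0= 0.00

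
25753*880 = 22662640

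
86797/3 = 86797/3 = 28932.33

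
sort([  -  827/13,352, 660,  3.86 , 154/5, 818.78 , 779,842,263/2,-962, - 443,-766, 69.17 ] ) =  [  -  962, -766 , - 443, - 827/13, 3.86, 154/5, 69.17, 263/2, 352, 660,  779,818.78,842 ]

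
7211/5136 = 7211/5136 = 1.40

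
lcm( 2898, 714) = 49266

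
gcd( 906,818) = 2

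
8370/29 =8370/29 = 288.62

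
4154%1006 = 130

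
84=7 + 77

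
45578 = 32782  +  12796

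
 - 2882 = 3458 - 6340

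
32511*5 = 162555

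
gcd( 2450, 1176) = 98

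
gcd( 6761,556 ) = 1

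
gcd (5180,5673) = 1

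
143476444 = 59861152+83615292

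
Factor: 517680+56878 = 574558 = 2^1*287279^1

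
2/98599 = 2/98599=0.00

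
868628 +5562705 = 6431333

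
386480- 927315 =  - 540835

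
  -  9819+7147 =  - 2672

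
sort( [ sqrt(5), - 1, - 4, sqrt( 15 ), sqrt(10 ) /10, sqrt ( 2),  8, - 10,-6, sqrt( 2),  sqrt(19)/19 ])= [ - 10,-6,-4, - 1,sqrt( 19 ) /19, sqrt(10 )/10,sqrt ( 2 ), sqrt (2 ), sqrt( 5),sqrt(15 ), 8]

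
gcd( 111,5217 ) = 111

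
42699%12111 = 6366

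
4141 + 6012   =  10153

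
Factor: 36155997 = 3^3*1339111^1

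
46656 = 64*729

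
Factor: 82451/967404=2^( - 2) * 3^( - 1 ) *19^( - 1 )*41^1*2011^1*4243^( - 1) 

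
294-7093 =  - 6799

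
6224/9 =6224/9 = 691.56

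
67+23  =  90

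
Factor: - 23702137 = - 127^1*193^1* 967^1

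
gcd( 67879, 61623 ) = 1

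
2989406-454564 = 2534842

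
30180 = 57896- 27716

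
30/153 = 10/51 = 0.20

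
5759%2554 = 651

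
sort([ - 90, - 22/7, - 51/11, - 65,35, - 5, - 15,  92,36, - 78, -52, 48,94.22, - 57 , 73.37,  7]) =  [ - 90, - 78, - 65, - 57, - 52, - 15,  -  5, - 51/11, - 22/7, 7,35,36 , 48,73.37,92, 94.22 ] 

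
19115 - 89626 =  -70511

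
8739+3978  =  12717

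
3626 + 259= 3885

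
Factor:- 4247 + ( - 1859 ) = - 6106 = - 2^1*43^1* 71^1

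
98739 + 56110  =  154849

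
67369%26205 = 14959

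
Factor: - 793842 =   -  2^1*3^1 * 7^1*41^1*461^1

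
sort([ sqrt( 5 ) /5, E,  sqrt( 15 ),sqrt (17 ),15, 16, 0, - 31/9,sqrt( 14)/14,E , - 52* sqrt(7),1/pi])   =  [ - 52*sqrt(  7), - 31/9,0,sqrt( 14) /14,1/pi,sqrt(5 )/5,E,E,sqrt( 15 ),sqrt( 17 ),15,16 ]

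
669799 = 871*769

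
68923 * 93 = 6409839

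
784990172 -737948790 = 47041382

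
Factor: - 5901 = - 3^1 * 7^1*281^1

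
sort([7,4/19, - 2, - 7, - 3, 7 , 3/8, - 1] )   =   [ -7, - 3 , -2, - 1, 4/19, 3/8, 7, 7]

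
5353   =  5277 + 76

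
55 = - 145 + 200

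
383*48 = 18384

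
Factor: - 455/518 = - 2^(-1 )*5^1*13^1*37^( - 1) = - 65/74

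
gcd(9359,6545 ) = 7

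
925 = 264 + 661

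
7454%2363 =365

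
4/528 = 1/132 = 0.01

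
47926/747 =64 + 118/747 = 64.16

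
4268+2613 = 6881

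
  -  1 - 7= -8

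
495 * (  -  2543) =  - 1258785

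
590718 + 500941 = 1091659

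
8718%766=292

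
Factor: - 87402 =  - 2^1*3^1*7^1 * 2081^1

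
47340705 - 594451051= - 547110346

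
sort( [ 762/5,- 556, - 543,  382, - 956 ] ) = [-956, - 556,-543,762/5, 382 ]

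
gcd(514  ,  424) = 2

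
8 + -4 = 4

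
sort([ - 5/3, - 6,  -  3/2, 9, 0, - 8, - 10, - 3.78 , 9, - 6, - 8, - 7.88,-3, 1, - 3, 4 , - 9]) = [ - 10, - 9, - 8, - 8, - 7.88,-6, - 6, - 3.78, - 3, - 3,- 5/3, - 3/2, 0,1, 4,9, 9]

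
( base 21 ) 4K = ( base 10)104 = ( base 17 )62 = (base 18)5e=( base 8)150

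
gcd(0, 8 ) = 8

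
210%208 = 2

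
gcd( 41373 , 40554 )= 9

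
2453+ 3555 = 6008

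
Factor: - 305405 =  - 5^1 * 17^1 * 3593^1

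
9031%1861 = 1587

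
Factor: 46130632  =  2^3*19^1*303491^1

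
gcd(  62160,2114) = 14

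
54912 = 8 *6864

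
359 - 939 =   -  580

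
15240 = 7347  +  7893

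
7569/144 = 52  +  9/16 = 52.56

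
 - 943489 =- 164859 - 778630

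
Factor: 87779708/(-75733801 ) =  - 2^2 * 11^ ( - 1 ) * 13^( - 2) * 40739^( - 1)*21944927^1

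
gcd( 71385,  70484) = 1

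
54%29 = 25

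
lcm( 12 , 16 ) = 48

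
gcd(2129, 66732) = 1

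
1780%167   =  110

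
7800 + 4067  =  11867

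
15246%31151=15246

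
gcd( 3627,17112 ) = 93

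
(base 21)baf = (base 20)CDG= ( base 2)1001111010100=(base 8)11724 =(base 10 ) 5076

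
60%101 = 60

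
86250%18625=11750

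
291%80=51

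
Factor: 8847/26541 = 3^ ( - 1) = 1/3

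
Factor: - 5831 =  - 7^3*17^1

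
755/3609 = 755/3609 = 0.21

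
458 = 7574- 7116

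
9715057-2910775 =6804282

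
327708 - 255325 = 72383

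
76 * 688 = 52288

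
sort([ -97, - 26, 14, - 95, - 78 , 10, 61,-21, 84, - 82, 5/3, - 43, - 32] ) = [ - 97, - 95, - 82, - 78,-43 , - 32 ,-26, - 21, 5/3,10, 14,61,84 ] 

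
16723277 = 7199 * 2323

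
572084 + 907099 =1479183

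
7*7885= 55195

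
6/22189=6/22189 = 0.00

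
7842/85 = 7842/85 = 92.26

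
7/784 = 1/112=0.01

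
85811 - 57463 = 28348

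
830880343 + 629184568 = 1460064911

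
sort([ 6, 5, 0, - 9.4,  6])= [-9.4, 0,  5, 6,6]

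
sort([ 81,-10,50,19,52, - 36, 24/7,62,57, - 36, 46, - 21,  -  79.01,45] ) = [ - 79.01, - 36, - 36, - 21, - 10, 24/7,19,45 , 46,50 , 52, 57,62, 81 ] 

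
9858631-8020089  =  1838542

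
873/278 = 873/278 = 3.14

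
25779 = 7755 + 18024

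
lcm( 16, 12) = 48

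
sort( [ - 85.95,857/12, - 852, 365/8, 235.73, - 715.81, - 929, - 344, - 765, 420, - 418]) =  [- 929, - 852, - 765,-715.81, - 418, - 344, - 85.95,365/8, 857/12, 235.73,420]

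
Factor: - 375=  - 3^1 *5^3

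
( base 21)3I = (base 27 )30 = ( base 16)51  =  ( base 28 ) 2p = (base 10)81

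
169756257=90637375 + 79118882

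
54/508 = 27/254 = 0.11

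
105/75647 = 105/75647 = 0.00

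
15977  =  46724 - 30747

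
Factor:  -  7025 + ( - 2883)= - 2^2*2477^1=- 9908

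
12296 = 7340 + 4956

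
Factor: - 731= -17^1 * 43^1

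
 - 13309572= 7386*( - 1802 ) 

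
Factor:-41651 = - 41651^1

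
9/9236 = 9/9236 = 0.00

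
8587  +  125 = 8712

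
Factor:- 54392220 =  - 2^2 * 3^2*5^1 * 37^1*8167^1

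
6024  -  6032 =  - 8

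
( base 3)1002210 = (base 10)804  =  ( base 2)1100100100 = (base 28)10K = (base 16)324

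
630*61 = 38430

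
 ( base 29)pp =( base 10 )750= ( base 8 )1356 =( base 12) 526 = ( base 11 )622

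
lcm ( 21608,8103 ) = 64824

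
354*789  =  279306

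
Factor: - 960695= - 5^1*271^1 * 709^1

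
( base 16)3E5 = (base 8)1745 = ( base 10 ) 997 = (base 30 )137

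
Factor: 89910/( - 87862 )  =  -3^5*5^1*37^1*197^(  -  1) * 223^(-1 ) = - 44955/43931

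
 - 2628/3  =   - 876 = -  876.00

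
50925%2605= 1430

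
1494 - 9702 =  - 8208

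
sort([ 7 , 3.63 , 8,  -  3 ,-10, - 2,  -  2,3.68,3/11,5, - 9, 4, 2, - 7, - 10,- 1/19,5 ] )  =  [ - 10 , - 10, - 9, - 7, - 3,  -  2, - 2, - 1/19,3/11,2,3.63,3.68,4,5,5, 7, 8]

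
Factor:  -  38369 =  - 17^1*37^1*61^1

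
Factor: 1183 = 7^1*13^2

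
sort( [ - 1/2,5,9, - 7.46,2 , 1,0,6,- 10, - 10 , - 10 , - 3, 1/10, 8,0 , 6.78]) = [ - 10, - 10, - 10, - 7.46, - 3, - 1/2, 0,  0,1/10,1, 2,5, 6, 6.78,  8,  9]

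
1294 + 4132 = 5426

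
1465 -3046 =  -1581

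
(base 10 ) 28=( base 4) 130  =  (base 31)S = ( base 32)s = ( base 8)34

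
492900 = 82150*6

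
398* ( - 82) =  - 32636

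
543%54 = 3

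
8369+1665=10034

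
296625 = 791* 375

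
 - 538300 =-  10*53830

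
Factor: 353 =353^1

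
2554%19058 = 2554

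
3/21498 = 1/7166  =  0.00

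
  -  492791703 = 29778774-522570477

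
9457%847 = 140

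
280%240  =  40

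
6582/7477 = 6582/7477 = 0.88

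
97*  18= 1746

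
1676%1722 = 1676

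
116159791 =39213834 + 76945957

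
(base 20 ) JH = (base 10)397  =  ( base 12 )291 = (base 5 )3042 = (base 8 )615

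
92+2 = 94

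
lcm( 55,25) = 275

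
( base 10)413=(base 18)14h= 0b110011101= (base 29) E7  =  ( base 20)10d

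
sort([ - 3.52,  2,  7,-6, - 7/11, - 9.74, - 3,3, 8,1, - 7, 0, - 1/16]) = [ -9.74, - 7,-6,  -  3.52, - 3, - 7/11, - 1/16,0,1,2,3,7, 8]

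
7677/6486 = 1+ 397/2162 = 1.18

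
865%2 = 1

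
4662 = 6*777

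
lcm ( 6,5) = 30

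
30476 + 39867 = 70343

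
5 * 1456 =7280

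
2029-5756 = - 3727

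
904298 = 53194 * 17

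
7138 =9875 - 2737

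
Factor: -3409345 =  - 5^1*193^1*3533^1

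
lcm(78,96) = 1248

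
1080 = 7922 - 6842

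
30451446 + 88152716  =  118604162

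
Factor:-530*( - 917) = 2^1*5^1*7^1*53^1*131^1 = 486010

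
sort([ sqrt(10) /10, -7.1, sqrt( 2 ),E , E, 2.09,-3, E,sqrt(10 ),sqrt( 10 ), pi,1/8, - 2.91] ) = [  -  7.1,-3, - 2.91,1/8,sqrt( 10)/10, sqrt( 2 ),2.09,E,E,E, pi,sqrt( 10), sqrt(10 )] 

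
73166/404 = 36583/202 = 181.10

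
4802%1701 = 1400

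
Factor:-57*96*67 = - 2^5 * 3^2*19^1*67^1 = - 366624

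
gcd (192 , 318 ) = 6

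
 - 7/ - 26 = 7/26 = 0.27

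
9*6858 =61722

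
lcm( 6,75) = 150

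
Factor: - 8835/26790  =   - 2^ ( - 1)*31^1*47^( - 1 ) = - 31/94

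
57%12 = 9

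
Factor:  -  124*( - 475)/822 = 2^1*3^( - 1)*5^2*19^1*31^1*137^( - 1 ) = 29450/411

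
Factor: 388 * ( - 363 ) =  - 2^2*3^1*11^2*97^1 = - 140844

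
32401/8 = 4050 +1/8 = 4050.12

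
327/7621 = 327/7621= 0.04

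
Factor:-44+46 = 2^1=2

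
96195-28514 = 67681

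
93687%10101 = 2778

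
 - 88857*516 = -45850212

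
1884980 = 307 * 6140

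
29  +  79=108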